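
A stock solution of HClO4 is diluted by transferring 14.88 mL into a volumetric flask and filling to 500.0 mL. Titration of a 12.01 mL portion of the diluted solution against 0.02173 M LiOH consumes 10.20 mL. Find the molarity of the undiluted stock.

0.620 M

n(LiOH) = 0.02173 x 0.01020 = 0.0002216 mol.
n(HClO4) in the aliquot = 0.0002216 mol.
[diluted HClO4] = 0.0002216 / 0.01201 = 0.01846 M.
Dilution factor = 500.0/14.88 = 33.60, so [stock] = 0.01846 x 33.60 = 0.620 M.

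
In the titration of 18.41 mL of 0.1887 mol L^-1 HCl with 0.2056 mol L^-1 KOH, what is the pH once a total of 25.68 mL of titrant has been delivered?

12.61

n(acid) = 0.1887 x 0.01841 = 0.003474 mol; n(KOH) added = 0.2056 x 0.02568 = 0.005280 mol.
Base is in excess by 0.005280 - 0.003474 = 0.001806 mol in a total volume of 0.04409 L.
[OH^-] = 0.001806/0.04409 = 0.04096 M, so pOH = 1.39 and pH = 14.00 - 1.39 = 12.61.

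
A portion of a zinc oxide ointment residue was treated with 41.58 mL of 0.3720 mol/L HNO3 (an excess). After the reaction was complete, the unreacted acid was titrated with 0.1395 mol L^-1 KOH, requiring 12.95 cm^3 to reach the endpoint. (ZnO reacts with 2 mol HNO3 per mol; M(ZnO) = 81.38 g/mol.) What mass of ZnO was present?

0.556 g

Total n(HNO3) added = 0.3720 x 0.04158 = 0.01547 mol.
n(KOH) used = 0.1395 x 0.01295 = 0.001807 mol, which equals the excess n(HNO3).
So n(HNO3) consumed by the sample = 0.01547 - 0.001807 = 0.01366 mol.
n(ZnO) = 0.01366 / 2 = 0.006831 mol.
mass = 0.006831 mol x 81.38 g/mol = 0.556 g.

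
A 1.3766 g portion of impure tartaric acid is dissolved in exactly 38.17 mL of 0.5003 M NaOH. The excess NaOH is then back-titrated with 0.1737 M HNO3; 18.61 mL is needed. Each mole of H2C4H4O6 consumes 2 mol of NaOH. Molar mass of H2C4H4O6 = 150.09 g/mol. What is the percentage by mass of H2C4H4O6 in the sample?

Total n(NaOH) added = 0.5003 x 0.03817 = 0.01910 mol.
n(HNO3) used = 0.1737 x 0.01861 = 0.003233 mol, which equals the excess n(NaOH).
So n(NaOH) consumed by the sample = 0.01910 - 0.003233 = 0.01586 mol.
n(H2C4H4O6) = 0.01586 / 2 = 0.007932 mol.
mass H2C4H4O6 = 0.007932 x 150.09 = 1.191 g, so %H2C4H4O6 = 1.191/1.3766 x 100 = 86.5%.

86.5%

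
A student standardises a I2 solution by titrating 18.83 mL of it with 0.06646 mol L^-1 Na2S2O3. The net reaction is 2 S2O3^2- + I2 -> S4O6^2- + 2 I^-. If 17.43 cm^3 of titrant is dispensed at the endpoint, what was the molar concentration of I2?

n(Na2S2O3) = 0.06646 x 0.01743 = 0.001158 mol.
From the balanced equation, 2 mol Na2S2O3 reacts with 1 mol I2, so n(I2) = 0.001158 x 1/2 = 0.0005792 mol.
[I2] = 0.0005792 / 0.01883 L = 0.0308 M.

0.0308 M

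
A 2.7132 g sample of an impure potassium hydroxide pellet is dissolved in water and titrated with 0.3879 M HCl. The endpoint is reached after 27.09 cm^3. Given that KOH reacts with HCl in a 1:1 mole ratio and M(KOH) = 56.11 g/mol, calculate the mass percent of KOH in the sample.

n(HCl) = 0.3879 x 0.02709 = 0.01051 mol.
n(KOH) = 0.01051 / 1 = 0.01051 mol.
mass of KOH = 0.01051 x 56.11 = 0.5896 g.
% purity = 0.5896 / 2.7132 x 100 = 21.7%.

21.7%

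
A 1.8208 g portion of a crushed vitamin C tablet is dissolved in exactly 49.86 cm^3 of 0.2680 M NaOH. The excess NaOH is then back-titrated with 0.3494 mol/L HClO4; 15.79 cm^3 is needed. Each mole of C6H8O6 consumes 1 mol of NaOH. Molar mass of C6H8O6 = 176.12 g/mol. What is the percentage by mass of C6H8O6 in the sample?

75.9%

Total n(NaOH) added = 0.2680 x 0.04986 = 0.01336 mol.
n(HClO4) used = 0.3494 x 0.01579 = 0.005517 mol, which equals the excess n(NaOH).
So n(NaOH) consumed by the sample = 0.01336 - 0.005517 = 0.007845 mol.
n(C6H8O6) = 0.007845 / 1 = 0.007845 mol.
mass C6H8O6 = 0.007845 x 176.12 = 1.382 g, so %C6H8O6 = 1.382/1.8208 x 100 = 75.9%.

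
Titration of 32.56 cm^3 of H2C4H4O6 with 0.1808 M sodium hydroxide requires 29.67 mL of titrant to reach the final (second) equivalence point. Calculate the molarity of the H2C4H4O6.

n(NaOH) = 0.1808 x 0.02967 = 0.005364 mol.
At the final (second) equivalence point, 2 mol OH^- react per mol H2C4H4O6, so n(H2C4H4O6) = 0.005364 / 2 = 0.002682 mol.
[H2C4H4O6] = 0.002682 / 0.03256 L = 0.0824 M.

0.0824 M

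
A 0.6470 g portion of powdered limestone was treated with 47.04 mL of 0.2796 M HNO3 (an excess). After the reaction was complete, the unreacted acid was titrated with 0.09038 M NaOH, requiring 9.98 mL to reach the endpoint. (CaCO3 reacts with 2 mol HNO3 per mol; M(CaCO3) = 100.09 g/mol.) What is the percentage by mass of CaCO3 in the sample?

94.8%

Total n(HNO3) added = 0.2796 x 0.04704 = 0.01315 mol.
n(NaOH) used = 0.09038 x 0.009980 = 0.0009020 mol, which equals the excess n(HNO3).
So n(HNO3) consumed by the sample = 0.01315 - 0.0009020 = 0.01225 mol.
n(CaCO3) = 0.01225 / 2 = 0.006125 mol.
mass CaCO3 = 0.006125 x 100.09 = 0.6131 g, so %CaCO3 = 0.6131/0.6470 x 100 = 94.8%.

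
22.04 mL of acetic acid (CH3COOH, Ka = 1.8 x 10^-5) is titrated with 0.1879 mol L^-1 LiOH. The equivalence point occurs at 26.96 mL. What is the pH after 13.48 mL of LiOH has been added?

4.74

13.48 mL is exactly half the equivalence volume (26.96/2), i.e. the half-equivalence point.
There, n(HA) = n(A^-), so pH = pKa = -log(1.8 x 10^-5) = 4.74.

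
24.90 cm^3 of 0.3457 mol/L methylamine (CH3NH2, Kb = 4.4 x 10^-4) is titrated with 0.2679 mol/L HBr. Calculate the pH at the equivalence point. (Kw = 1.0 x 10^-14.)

5.73

n(CH3NH2) = 0.3457 x 0.02490 = 0.008608 mol; V(HBr) at equivalence = 0.008608/0.2679 = 0.03213 L.
At equivalence the base is fully converted to CH3NH3+; total volume = 0.05703 L, so [CH3NH3+] = 0.008608/0.05703 = 0.1509 M.
Ka(CH3NH3+) = Kw/Kb = 1.0e-14 / 4.4 x 10^-4 = 2.27e-11.
[H^+] = sqrt(Ka x [CH3NH3+]) = sqrt(2.27e-11 x 0.1509) = 1.85e-6 M.
pH = -log(1.85e-6) = 5.73.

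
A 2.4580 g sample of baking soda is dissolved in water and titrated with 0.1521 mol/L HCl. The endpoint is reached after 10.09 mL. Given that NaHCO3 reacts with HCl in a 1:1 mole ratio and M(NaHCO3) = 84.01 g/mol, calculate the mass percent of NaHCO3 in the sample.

n(HCl) = 0.1521 x 0.01009 = 0.001535 mol.
n(NaHCO3) = 0.001535 / 1 = 0.001535 mol.
mass of NaHCO3 = 0.001535 x 84.01 = 0.1289 g.
% purity = 0.1289 / 2.4580 x 100 = 5.25%.

5.25%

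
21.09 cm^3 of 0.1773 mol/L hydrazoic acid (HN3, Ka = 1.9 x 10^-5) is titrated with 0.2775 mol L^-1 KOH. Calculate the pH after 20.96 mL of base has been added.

12.69

n(acid) = 0.1773 x 0.02109 = 0.003739 mol; n(KOH) added = 0.2775 x 0.02096 = 0.005816 mol.
Base is in excess by 0.005816 - 0.003739 = 0.002077 mol in a total volume of 0.04205 L.
[OH^-] = 0.002077/0.04205 = 0.04940 M, so pOH = 1.31 and pH = 14.00 - 1.31 = 12.69.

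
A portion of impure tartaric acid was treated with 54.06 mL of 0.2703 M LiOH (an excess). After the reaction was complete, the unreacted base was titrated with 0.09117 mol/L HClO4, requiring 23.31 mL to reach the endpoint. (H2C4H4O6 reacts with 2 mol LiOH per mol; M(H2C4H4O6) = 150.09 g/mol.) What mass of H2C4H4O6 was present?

Total n(LiOH) added = 0.2703 x 0.05406 = 0.01461 mol.
n(HClO4) used = 0.09117 x 0.02331 = 0.002125 mol, which equals the excess n(LiOH).
So n(LiOH) consumed by the sample = 0.01461 - 0.002125 = 0.01249 mol.
n(H2C4H4O6) = 0.01249 / 2 = 0.006244 mol.
mass = 0.006244 mol x 150.09 g/mol = 0.937 g.

0.937 g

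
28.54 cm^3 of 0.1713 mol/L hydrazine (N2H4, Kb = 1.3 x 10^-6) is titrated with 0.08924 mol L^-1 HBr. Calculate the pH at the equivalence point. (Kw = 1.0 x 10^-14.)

n(N2H4) = 0.1713 x 0.02854 = 0.004889 mol; V(HBr) at equivalence = 0.004889/0.08924 = 0.05478 L.
At equivalence the base is fully converted to N2H5+; total volume = 0.08332 L, so [N2H5+] = 0.004889/0.08332 = 0.05867 M.
Ka(N2H5+) = Kw/Kb = 1.0e-14 / 1.3 x 10^-6 = 7.69e-9.
[H^+] = sqrt(Ka x [N2H5+]) = sqrt(7.69e-9 x 0.05867) = 2.12e-5 M.
pH = -log(2.12e-5) = 4.67.

4.67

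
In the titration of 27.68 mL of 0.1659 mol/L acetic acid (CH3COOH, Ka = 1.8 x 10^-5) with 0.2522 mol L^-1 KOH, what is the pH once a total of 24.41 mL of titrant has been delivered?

12.48

n(acid) = 0.1659 x 0.02768 = 0.004592 mol; n(KOH) added = 0.2522 x 0.02441 = 0.006156 mol.
Base is in excess by 0.006156 - 0.004592 = 0.001564 mol in a total volume of 0.05209 L.
[OH^-] = 0.001564/0.05209 = 0.03003 M, so pOH = 1.52 and pH = 14.00 - 1.52 = 12.48.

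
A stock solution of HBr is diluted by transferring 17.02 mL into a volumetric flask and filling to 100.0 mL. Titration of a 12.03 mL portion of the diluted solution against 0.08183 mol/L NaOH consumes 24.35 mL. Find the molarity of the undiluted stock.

0.973 M

n(NaOH) = 0.08183 x 0.02435 = 0.001993 mol.
n(HBr) in the aliquot = 0.001993 mol.
[diluted HBr] = 0.001993 / 0.01203 = 0.1656 M.
Dilution factor = 100.0/17.02 = 5.875, so [stock] = 0.1656 x 5.875 = 0.973 M.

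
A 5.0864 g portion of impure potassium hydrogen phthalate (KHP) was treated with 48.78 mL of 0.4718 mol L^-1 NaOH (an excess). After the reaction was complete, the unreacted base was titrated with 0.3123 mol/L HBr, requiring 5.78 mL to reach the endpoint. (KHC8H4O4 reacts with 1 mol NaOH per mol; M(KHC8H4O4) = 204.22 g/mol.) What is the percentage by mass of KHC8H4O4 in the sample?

Total n(NaOH) added = 0.4718 x 0.04878 = 0.02301 mol.
n(HBr) used = 0.3123 x 0.005780 = 0.001805 mol, which equals the excess n(NaOH).
So n(NaOH) consumed by the sample = 0.02301 - 0.001805 = 0.02121 mol.
n(KHC8H4O4) = 0.02121 / 1 = 0.02121 mol.
mass KHC8H4O4 = 0.02121 x 204.22 = 4.331 g, so %KHC8H4O4 = 4.331/5.0864 x 100 = 85.2%.

85.2%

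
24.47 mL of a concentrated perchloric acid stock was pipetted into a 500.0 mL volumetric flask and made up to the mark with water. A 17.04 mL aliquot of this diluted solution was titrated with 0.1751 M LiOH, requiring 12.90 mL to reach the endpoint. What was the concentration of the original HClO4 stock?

2.71 M

n(LiOH) = 0.1751 x 0.01290 = 0.002259 mol.
n(HClO4) in the aliquot = 0.002259 mol.
[diluted HClO4] = 0.002259 / 0.01704 = 0.1326 M.
Dilution factor = 500.0/24.47 = 20.43, so [stock] = 0.1326 x 20.43 = 2.71 M.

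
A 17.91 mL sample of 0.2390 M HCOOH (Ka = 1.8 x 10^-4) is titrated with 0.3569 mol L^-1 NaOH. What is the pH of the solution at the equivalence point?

n(HCOOH) = 0.2390 x 0.01791 = 0.004280 mol; V(NaOH) at equivalence = 0.004280/0.3569 = 0.01199 L.
At equivalence all the acid is converted to HCOO-; total volume = 0.01791 + 0.01199 = 0.02990 L, so [HCOO-] = 0.004280/0.02990 = 0.1431 M.
Kb = Kw/Ka = 1.0e-14 / 1.8 x 10^-4 = 5.56e-11.
[OH^-] = sqrt(Kb x [HCOO-]) = sqrt(5.56e-11 x 0.1431) = 2.82e-6 M.
pOH = 5.55, so pH = 14.00 - 5.55 = 8.45.

8.45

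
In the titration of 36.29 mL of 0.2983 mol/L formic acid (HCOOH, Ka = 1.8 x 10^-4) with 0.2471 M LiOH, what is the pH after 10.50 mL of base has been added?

3.24

Initial n(HCOOH) = 0.2983 x 0.03629 = 0.01083 mol.
n(LiOH) added = 0.2471 x 0.01050 = 0.002595 mol, converting that many moles of HCOOH to HCOO-.
Remaining n(HCOOH) = 0.008231 mol; n(HCOO-) = 0.002595 mol.
By Henderson-Hasselbalch, pH = pKa + log([A^-]/[HA]) = 3.74 + log(0.002595/0.008231) = 3.74 + (-0.50) = 3.24.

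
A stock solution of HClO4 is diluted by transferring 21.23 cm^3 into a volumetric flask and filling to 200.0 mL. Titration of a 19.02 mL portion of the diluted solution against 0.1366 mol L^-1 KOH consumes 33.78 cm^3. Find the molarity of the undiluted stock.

n(KOH) = 0.1366 x 0.03378 = 0.004614 mol.
n(HClO4) in the aliquot = 0.004614 mol.
[diluted HClO4] = 0.004614 / 0.01902 = 0.2426 M.
Dilution factor = 200.0/21.23 = 9.421, so [stock] = 0.2426 x 9.421 = 2.29 M.

2.29 M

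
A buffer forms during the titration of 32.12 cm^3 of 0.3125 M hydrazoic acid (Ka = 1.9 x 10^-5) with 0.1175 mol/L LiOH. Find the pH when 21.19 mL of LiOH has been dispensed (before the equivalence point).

4.24

Initial n(HN3) = 0.3125 x 0.03212 = 0.01004 mol.
n(LiOH) added = 0.1175 x 0.02119 = 0.002490 mol, converting that many moles of HN3 to N3-.
Remaining n(HN3) = 0.007548 mol; n(N3-) = 0.002490 mol.
By Henderson-Hasselbalch, pH = pKa + log([A^-]/[HA]) = 4.72 + log(0.002490/0.007548) = 4.72 + (-0.48) = 4.24.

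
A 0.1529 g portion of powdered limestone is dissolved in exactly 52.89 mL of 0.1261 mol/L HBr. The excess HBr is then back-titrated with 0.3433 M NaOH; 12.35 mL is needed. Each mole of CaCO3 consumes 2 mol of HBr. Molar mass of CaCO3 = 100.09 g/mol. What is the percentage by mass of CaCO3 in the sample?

79.5%

Total n(HBr) added = 0.1261 x 0.05289 = 0.006669 mol.
n(NaOH) used = 0.3433 x 0.01235 = 0.004240 mol, which equals the excess n(HBr).
So n(HBr) consumed by the sample = 0.006669 - 0.004240 = 0.002430 mol.
n(CaCO3) = 0.002430 / 2 = 0.001215 mol.
mass CaCO3 = 0.001215 x 100.09 = 0.1216 g, so %CaCO3 = 0.1216/0.1529 x 100 = 79.5%.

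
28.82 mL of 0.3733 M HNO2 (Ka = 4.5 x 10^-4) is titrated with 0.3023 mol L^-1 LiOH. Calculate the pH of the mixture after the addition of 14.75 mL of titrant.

3.20

Initial n(HNO2) = 0.3733 x 0.02882 = 0.01076 mol.
n(LiOH) added = 0.3023 x 0.01475 = 0.004459 mol, converting that many moles of HNO2 to NO2-.
Remaining n(HNO2) = 0.006300 mol; n(NO2-) = 0.004459 mol.
By Henderson-Hasselbalch, pH = pKa + log([A^-]/[HA]) = 3.35 + log(0.004459/0.006300) = 3.35 + (-0.15) = 3.20.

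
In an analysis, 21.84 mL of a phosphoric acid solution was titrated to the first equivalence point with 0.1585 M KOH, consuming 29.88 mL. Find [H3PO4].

0.217 M

n(KOH) = 0.1585 x 0.02988 = 0.004736 mol.
At the first equivalence point, 1 mol OH^- react per mol H3PO4, so n(H3PO4) = 0.004736 / 1 = 0.004736 mol.
[H3PO4] = 0.004736 / 0.02184 L = 0.217 M.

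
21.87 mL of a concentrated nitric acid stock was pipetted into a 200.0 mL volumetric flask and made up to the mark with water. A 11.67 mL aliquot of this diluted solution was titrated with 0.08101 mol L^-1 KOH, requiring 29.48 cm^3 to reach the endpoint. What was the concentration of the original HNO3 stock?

n(KOH) = 0.08101 x 0.02948 = 0.002388 mol.
n(HNO3) in the aliquot = 0.002388 mol.
[diluted HNO3] = 0.002388 / 0.01167 = 0.2046 M.
Dilution factor = 200.0/21.87 = 9.145, so [stock] = 0.2046 x 9.145 = 1.87 M.

1.87 M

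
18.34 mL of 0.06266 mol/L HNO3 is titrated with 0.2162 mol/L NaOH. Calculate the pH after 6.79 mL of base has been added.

n(acid) = 0.06266 x 0.01834 = 0.001149 mol; n(NaOH) added = 0.2162 x 0.006790 = 0.001468 mol.
Base is in excess by 0.001468 - 0.001149 = 0.0003188 mol in a total volume of 0.02513 L.
[OH^-] = 0.0003188/0.02513 = 0.01269 M, so pOH = 1.90 and pH = 14.00 - 1.90 = 12.10.

12.10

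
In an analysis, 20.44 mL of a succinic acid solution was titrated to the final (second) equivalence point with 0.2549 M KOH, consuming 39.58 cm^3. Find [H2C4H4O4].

n(KOH) = 0.2549 x 0.03958 = 0.01009 mol.
At the final (second) equivalence point, 2 mol OH^- react per mol H2C4H4O4, so n(H2C4H4O4) = 0.01009 / 2 = 0.005044 mol.
[H2C4H4O4] = 0.005044 / 0.02044 L = 0.247 M.

0.247 M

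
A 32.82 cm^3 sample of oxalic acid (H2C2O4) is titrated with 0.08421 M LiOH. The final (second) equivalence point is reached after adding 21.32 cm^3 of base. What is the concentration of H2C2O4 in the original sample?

n(LiOH) = 0.08421 x 0.02132 = 0.001795 mol.
At the final (second) equivalence point, 2 mol OH^- react per mol H2C2O4, so n(H2C2O4) = 0.001795 / 2 = 0.0008977 mol.
[H2C2O4] = 0.0008977 / 0.03282 L = 0.0274 M.

0.0274 M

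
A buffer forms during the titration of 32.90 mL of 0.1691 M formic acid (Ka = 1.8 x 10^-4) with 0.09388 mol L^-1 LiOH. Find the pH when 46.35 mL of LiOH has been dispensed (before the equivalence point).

4.30

Initial n(HCOOH) = 0.1691 x 0.03290 = 0.005563 mol.
n(LiOH) added = 0.09388 x 0.04635 = 0.004351 mol, converting that many moles of HCOOH to HCOO-.
Remaining n(HCOOH) = 0.001212 mol; n(HCOO-) = 0.004351 mol.
By Henderson-Hasselbalch, pH = pKa + log([A^-]/[HA]) = 3.74 + log(0.004351/0.001212) = 3.74 + (+0.56) = 4.30.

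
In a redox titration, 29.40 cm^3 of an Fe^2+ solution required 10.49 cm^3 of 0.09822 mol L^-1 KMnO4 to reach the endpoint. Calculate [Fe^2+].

0.175 M

n(KMnO4) = 0.09822 x 0.01049 = 0.001030 mol.
From the balanced equation, 1 mol KMnO4 reacts with 5 mol Fe^2+, so n(Fe^2+) = 0.001030 x 5/1 = 0.005152 mol.
[Fe^2+] = 0.005152 / 0.02940 L = 0.175 M.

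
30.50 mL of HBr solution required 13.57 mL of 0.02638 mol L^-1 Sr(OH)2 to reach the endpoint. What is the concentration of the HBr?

0.0235 M

n(Sr(OH)2) delivered = 0.02638 x 0.01357 = 0.0003580 mol.
The reaction is 2 HBr + 1 Sr(OH)2, so n(HBr) = 0.0003580 x 2/1 = 0.0007160 mol.
[HBr] = 0.0007160 mol / 0.03050 L = 0.0235 M.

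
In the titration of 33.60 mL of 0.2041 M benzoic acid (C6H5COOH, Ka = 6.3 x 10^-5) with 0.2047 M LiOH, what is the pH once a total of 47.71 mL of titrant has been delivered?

12.55

n(acid) = 0.2041 x 0.03360 = 0.006858 mol; n(LiOH) added = 0.2047 x 0.04771 = 0.009766 mol.
Base is in excess by 0.009766 - 0.006858 = 0.002908 mol in a total volume of 0.08131 L.
[OH^-] = 0.002908/0.08131 = 0.03577 M, so pOH = 1.45 and pH = 14.00 - 1.45 = 12.55.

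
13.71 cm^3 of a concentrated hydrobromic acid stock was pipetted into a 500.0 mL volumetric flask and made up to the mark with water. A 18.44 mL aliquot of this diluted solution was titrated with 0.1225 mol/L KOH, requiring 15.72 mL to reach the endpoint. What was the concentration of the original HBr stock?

n(KOH) = 0.1225 x 0.01572 = 0.001926 mol.
n(HBr) in the aliquot = 0.001926 mol.
[diluted HBr] = 0.001926 / 0.01844 = 0.1044 M.
Dilution factor = 500.0/13.71 = 36.47, so [stock] = 0.1044 x 36.47 = 3.81 M.

3.81 M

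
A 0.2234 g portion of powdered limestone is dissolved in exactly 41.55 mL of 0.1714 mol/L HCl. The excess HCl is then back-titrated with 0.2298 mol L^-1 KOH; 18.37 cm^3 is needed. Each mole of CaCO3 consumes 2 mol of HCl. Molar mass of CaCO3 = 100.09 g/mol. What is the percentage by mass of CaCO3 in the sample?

65.0%

Total n(HCl) added = 0.1714 x 0.04155 = 0.007122 mol.
n(KOH) used = 0.2298 x 0.01837 = 0.004221 mol, which equals the excess n(HCl).
So n(HCl) consumed by the sample = 0.007122 - 0.004221 = 0.002900 mol.
n(CaCO3) = 0.002900 / 2 = 0.001450 mol.
mass CaCO3 = 0.001450 x 100.09 = 0.1451 g, so %CaCO3 = 0.1451/0.2234 x 100 = 65.0%.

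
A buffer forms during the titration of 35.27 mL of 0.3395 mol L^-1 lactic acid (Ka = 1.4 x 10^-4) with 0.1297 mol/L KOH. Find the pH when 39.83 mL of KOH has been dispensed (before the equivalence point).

Initial n(HC3H5O3) = 0.3395 x 0.03527 = 0.01197 mol.
n(KOH) added = 0.1297 x 0.03983 = 0.005166 mol, converting that many moles of HC3H5O3 to C3H5O3-.
Remaining n(HC3H5O3) = 0.006808 mol; n(C3H5O3-) = 0.005166 mol.
By Henderson-Hasselbalch, pH = pKa + log([A^-]/[HA]) = 3.85 + log(0.005166/0.006808) = 3.85 + (-0.12) = 3.73.

3.73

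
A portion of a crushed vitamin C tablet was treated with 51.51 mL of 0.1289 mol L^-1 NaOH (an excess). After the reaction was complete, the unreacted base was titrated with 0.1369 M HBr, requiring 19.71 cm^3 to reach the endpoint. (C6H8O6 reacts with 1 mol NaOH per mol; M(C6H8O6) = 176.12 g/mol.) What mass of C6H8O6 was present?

0.694 g

Total n(NaOH) added = 0.1289 x 0.05151 = 0.006640 mol.
n(HBr) used = 0.1369 x 0.01971 = 0.002698 mol, which equals the excess n(NaOH).
So n(NaOH) consumed by the sample = 0.006640 - 0.002698 = 0.003941 mol.
n(C6H8O6) = 0.003941 / 1 = 0.003941 mol.
mass = 0.003941 mol x 176.12 g/mol = 0.694 g.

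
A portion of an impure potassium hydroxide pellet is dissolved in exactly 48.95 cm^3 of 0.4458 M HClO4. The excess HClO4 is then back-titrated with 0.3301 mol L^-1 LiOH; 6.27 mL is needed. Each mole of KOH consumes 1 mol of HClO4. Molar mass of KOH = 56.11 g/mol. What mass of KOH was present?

1.11 g

Total n(HClO4) added = 0.4458 x 0.04895 = 0.02182 mol.
n(LiOH) used = 0.3301 x 0.006270 = 0.002070 mol, which equals the excess n(HClO4).
So n(HClO4) consumed by the sample = 0.02182 - 0.002070 = 0.01975 mol.
n(KOH) = 0.01975 / 1 = 0.01975 mol.
mass = 0.01975 mol x 56.11 g/mol = 1.11 g.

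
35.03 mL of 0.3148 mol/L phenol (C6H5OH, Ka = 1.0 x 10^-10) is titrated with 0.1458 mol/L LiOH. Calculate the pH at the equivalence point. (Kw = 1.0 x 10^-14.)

n(C6H5OH) = 0.3148 x 0.03503 = 0.01103 mol; V(LiOH) at equivalence = 0.01103/0.1458 = 0.07563 L.
At equivalence all the acid is converted to C6H5O-; total volume = 0.03503 + 0.07563 = 0.1107 L, so [C6H5O-] = 0.01103/0.1107 = 0.09965 M.
Kb = Kw/Ka = 1.0e-14 / 1.0 x 10^-10 = 0.000100.
[OH^-] = sqrt(Kb x [C6H5O-]) = sqrt(0.000100 x 0.09965) = 0.00316 M.
pOH = 2.50, so pH = 14.00 - 2.50 = 11.50.

11.50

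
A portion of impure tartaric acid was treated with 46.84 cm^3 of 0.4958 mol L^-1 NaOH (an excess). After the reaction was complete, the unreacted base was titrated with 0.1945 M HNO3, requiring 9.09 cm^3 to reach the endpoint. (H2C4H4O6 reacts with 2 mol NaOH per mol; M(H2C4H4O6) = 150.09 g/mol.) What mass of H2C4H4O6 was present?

Total n(NaOH) added = 0.4958 x 0.04684 = 0.02322 mol.
n(HNO3) used = 0.1945 x 0.009090 = 0.001768 mol, which equals the excess n(NaOH).
So n(NaOH) consumed by the sample = 0.02322 - 0.001768 = 0.02146 mol.
n(H2C4H4O6) = 0.02146 / 2 = 0.01073 mol.
mass = 0.01073 mol x 150.09 g/mol = 1.61 g.

1.61 g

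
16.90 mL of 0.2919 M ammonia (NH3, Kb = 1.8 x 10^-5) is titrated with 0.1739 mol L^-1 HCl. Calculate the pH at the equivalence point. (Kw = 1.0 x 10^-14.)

5.11

n(NH3) = 0.2919 x 0.01690 = 0.004933 mol; V(HCl) at equivalence = 0.004933/0.1739 = 0.02837 L.
At equivalence the base is fully converted to NH4+; total volume = 0.04527 L, so [NH4+] = 0.004933/0.04527 = 0.1090 M.
Ka(NH4+) = Kw/Kb = 1.0e-14 / 1.8 x 10^-5 = 5.56e-10.
[H^+] = sqrt(Ka x [NH4+]) = sqrt(5.56e-10 x 0.1090) = 7.78e-6 M.
pH = -log(7.78e-6) = 5.11.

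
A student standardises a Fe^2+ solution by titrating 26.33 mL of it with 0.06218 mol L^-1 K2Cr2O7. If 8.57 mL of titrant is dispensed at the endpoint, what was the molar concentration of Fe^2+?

0.121 M

n(K2Cr2O7) = 0.06218 x 0.008570 = 0.0005329 mol.
From the balanced equation, 1 mol K2Cr2O7 reacts with 6 mol Fe^2+, so n(Fe^2+) = 0.0005329 x 6/1 = 0.003197 mol.
[Fe^2+] = 0.003197 / 0.02633 L = 0.121 M.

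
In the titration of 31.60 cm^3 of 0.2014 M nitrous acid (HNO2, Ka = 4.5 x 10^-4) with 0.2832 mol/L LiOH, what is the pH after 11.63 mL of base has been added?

3.38

Initial n(HNO2) = 0.2014 x 0.03160 = 0.006364 mol.
n(LiOH) added = 0.2832 x 0.01163 = 0.003294 mol, converting that many moles of HNO2 to NO2-.
Remaining n(HNO2) = 0.003071 mol; n(NO2-) = 0.003294 mol.
By Henderson-Hasselbalch, pH = pKa + log([A^-]/[HA]) = 3.35 + log(0.003294/0.003071) = 3.35 + (+0.03) = 3.38.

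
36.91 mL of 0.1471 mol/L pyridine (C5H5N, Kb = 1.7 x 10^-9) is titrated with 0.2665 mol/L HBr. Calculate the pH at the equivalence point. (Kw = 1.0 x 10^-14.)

n(C5H5N) = 0.1471 x 0.03691 = 0.005429 mol; V(HBr) at equivalence = 0.005429/0.2665 = 0.02037 L.
At equivalence the base is fully converted to C5H5NH+; total volume = 0.05728 L, so [C5H5NH+] = 0.005429/0.05728 = 0.09478 M.
Ka(C5H5NH+) = Kw/Kb = 1.0e-14 / 1.7 x 10^-9 = 5.88e-6.
[H^+] = sqrt(Ka x [C5H5NH+]) = sqrt(5.88e-6 x 0.09478) = 0.000747 M.
pH = -log(0.000747) = 3.13.

3.13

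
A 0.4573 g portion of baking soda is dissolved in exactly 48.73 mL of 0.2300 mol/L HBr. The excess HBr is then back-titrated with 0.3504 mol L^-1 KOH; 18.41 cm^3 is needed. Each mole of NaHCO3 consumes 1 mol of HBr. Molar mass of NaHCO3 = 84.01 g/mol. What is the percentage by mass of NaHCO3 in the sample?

Total n(HBr) added = 0.2300 x 0.04873 = 0.01121 mol.
n(KOH) used = 0.3504 x 0.01841 = 0.006451 mol, which equals the excess n(HBr).
So n(HBr) consumed by the sample = 0.01121 - 0.006451 = 0.004757 mol.
n(NaHCO3) = 0.004757 / 1 = 0.004757 mol.
mass NaHCO3 = 0.004757 x 84.01 = 0.3996 g, so %NaHCO3 = 0.3996/0.4573 x 100 = 87.4%.

87.4%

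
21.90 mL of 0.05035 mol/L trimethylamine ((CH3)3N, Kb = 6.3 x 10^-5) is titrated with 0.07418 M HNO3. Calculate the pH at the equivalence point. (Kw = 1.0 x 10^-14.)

5.66

n((CH3)3N) = 0.05035 x 0.02190 = 0.001103 mol; V(HNO3) at equivalence = 0.001103/0.07418 = 0.01486 L.
At equivalence the base is fully converted to (CH3)3NH+; total volume = 0.03676 L, so [(CH3)3NH+] = 0.001103/0.03676 = 0.02999 M.
Ka((CH3)3NH+) = Kw/Kb = 1.0e-14 / 6.3 x 10^-5 = 1.59e-10.
[H^+] = sqrt(Ka x [(CH3)3NH+]) = sqrt(1.59e-10 x 0.02999) = 2.18e-6 M.
pH = -log(2.18e-6) = 5.66.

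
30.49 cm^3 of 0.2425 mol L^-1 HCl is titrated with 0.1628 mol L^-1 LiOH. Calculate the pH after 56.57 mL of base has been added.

n(acid) = 0.2425 x 0.03049 = 0.007394 mol; n(LiOH) added = 0.1628 x 0.05657 = 0.009210 mol.
Base is in excess by 0.009210 - 0.007394 = 0.001816 mol in a total volume of 0.08706 L.
[OH^-] = 0.001816/0.08706 = 0.02086 M, so pOH = 1.68 and pH = 14.00 - 1.68 = 12.32.

12.32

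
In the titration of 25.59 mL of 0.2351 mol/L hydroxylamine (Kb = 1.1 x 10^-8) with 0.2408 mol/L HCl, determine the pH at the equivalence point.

n(NH2OH) = 0.2351 x 0.02559 = 0.006016 mol; V(HCl) at equivalence = 0.006016/0.2408 = 0.02498 L.
At equivalence the base is fully converted to NH3OH+; total volume = 0.05057 L, so [NH3OH+] = 0.006016/0.05057 = 0.1190 M.
Ka(NH3OH+) = Kw/Kb = 1.0e-14 / 1.1 x 10^-8 = 9.09e-7.
[H^+] = sqrt(Ka x [NH3OH+]) = sqrt(9.09e-7 x 0.1190) = 0.000329 M.
pH = -log(0.000329) = 3.48.

3.48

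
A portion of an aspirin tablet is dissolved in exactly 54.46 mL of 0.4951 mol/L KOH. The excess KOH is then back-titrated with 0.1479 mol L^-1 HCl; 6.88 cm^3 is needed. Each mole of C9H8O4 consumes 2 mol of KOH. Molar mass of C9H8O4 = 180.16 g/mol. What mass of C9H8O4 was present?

Total n(KOH) added = 0.4951 x 0.05446 = 0.02696 mol.
n(HCl) used = 0.1479 x 0.006880 = 0.001018 mol, which equals the excess n(KOH).
So n(KOH) consumed by the sample = 0.02696 - 0.001018 = 0.02595 mol.
n(C9H8O4) = 0.02595 / 2 = 0.01297 mol.
mass = 0.01297 mol x 180.16 g/mol = 2.34 g.

2.34 g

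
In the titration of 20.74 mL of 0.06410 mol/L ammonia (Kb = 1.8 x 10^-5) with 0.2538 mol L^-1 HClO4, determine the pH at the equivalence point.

5.27

n(NH3) = 0.06410 x 0.02074 = 0.001329 mol; V(HClO4) at equivalence = 0.001329/0.2538 = 0.005238 L.
At equivalence the base is fully converted to NH4+; total volume = 0.02598 L, so [NH4+] = 0.001329/0.02598 = 0.05118 M.
Ka(NH4+) = Kw/Kb = 1.0e-14 / 1.8 x 10^-5 = 5.56e-10.
[H^+] = sqrt(Ka x [NH4+]) = sqrt(5.56e-10 x 0.05118) = 5.33e-6 M.
pH = -log(5.33e-6) = 5.27.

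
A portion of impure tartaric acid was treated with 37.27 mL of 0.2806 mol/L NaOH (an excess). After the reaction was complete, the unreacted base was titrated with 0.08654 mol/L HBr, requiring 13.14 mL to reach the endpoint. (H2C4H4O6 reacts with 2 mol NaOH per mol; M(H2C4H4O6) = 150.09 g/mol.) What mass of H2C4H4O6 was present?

Total n(NaOH) added = 0.2806 x 0.03727 = 0.01046 mol.
n(HBr) used = 0.08654 x 0.01314 = 0.001137 mol, which equals the excess n(NaOH).
So n(NaOH) consumed by the sample = 0.01046 - 0.001137 = 0.009321 mol.
n(H2C4H4O6) = 0.009321 / 2 = 0.004660 mol.
mass = 0.004660 mol x 150.09 g/mol = 0.699 g.

0.699 g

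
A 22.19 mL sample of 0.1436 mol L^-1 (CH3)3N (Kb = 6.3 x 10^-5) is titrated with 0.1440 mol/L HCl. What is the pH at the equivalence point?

n((CH3)3N) = 0.1436 x 0.02219 = 0.003186 mol; V(HCl) at equivalence = 0.003186/0.1440 = 0.02213 L.
At equivalence the base is fully converted to (CH3)3NH+; total volume = 0.04432 L, so [(CH3)3NH+] = 0.003186/0.04432 = 0.07190 M.
Ka((CH3)3NH+) = Kw/Kb = 1.0e-14 / 6.3 x 10^-5 = 1.59e-10.
[H^+] = sqrt(Ka x [(CH3)3NH+]) = sqrt(1.59e-10 x 0.07190) = 3.38e-6 M.
pH = -log(3.38e-6) = 5.47.

5.47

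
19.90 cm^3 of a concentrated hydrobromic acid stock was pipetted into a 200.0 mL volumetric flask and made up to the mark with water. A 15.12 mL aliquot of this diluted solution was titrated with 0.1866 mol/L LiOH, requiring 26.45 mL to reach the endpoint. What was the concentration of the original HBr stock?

n(LiOH) = 0.1866 x 0.02645 = 0.004936 mol.
n(HBr) in the aliquot = 0.004936 mol.
[diluted HBr] = 0.004936 / 0.01512 = 0.3264 M.
Dilution factor = 200.0/19.90 = 10.05, so [stock] = 0.3264 x 10.05 = 3.28 M.

3.28 M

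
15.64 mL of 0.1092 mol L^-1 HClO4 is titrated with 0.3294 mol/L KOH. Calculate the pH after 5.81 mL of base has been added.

11.98

n(acid) = 0.1092 x 0.01564 = 0.001708 mol; n(KOH) added = 0.3294 x 0.005810 = 0.001914 mol.
Base is in excess by 0.001914 - 0.001708 = 0.0002059 mol in a total volume of 0.02145 L.
[OH^-] = 0.0002059/0.02145 = 0.009600 M, so pOH = 2.02 and pH = 14.00 - 2.02 = 11.98.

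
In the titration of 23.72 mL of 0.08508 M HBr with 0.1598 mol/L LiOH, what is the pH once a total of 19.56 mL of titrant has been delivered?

n(acid) = 0.08508 x 0.02372 = 0.002018 mol; n(LiOH) added = 0.1598 x 0.01956 = 0.003126 mol.
Base is in excess by 0.003126 - 0.002018 = 0.001108 mol in a total volume of 0.04328 L.
[OH^-] = 0.001108/0.04328 = 0.02559 M, so pOH = 1.59 and pH = 14.00 - 1.59 = 12.41.

12.41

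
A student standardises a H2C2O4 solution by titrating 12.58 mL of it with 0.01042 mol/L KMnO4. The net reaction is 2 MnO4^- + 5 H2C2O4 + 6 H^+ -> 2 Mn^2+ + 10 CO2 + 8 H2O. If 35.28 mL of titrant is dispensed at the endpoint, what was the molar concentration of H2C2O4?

n(KMnO4) = 0.01042 x 0.03528 = 0.0003676 mol.
From the balanced equation, 2 mol KMnO4 reacts with 5 mol H2C2O4, so n(H2C2O4) = 0.0003676 x 5/2 = 0.0009190 mol.
[H2C2O4] = 0.0009190 / 0.01258 L = 0.0731 M.

0.0731 M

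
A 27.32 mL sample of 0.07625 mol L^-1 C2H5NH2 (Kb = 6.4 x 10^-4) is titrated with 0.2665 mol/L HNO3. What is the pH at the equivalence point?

n(C2H5NH2) = 0.07625 x 0.02732 = 0.002083 mol; V(HNO3) at equivalence = 0.002083/0.2665 = 0.007817 L.
At equivalence the base is fully converted to C2H5NH3+; total volume = 0.03514 L, so [C2H5NH3+] = 0.002083/0.03514 = 0.05929 M.
Ka(C2H5NH3+) = Kw/Kb = 1.0e-14 / 6.4 x 10^-4 = 1.56e-11.
[H^+] = sqrt(Ka x [C2H5NH3+]) = sqrt(1.56e-11 x 0.05929) = 9.62e-7 M.
pH = -log(9.62e-7) = 6.02.

6.02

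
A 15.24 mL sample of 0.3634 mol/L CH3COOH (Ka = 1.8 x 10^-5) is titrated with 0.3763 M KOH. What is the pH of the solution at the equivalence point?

n(CH3COOH) = 0.3634 x 0.01524 = 0.005538 mol; V(KOH) at equivalence = 0.005538/0.3763 = 0.01472 L.
At equivalence all the acid is converted to CH3COO-; total volume = 0.01524 + 0.01472 = 0.02996 L, so [CH3COO-] = 0.005538/0.02996 = 0.1849 M.
Kb = Kw/Ka = 1.0e-14 / 1.8 x 10^-5 = 5.56e-10.
[OH^-] = sqrt(Kb x [CH3COO-]) = sqrt(5.56e-10 x 0.1849) = 1.01e-5 M.
pOH = 4.99, so pH = 14.00 - 4.99 = 9.01.

9.01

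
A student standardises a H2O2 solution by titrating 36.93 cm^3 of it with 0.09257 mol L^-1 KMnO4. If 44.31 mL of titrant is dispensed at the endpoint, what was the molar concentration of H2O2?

0.278 M

n(KMnO4) = 0.09257 x 0.04431 = 0.004102 mol.
From the balanced equation, 2 mol KMnO4 reacts with 5 mol H2O2, so n(H2O2) = 0.004102 x 5/2 = 0.01025 mol.
[H2O2] = 0.01025 / 0.03693 L = 0.278 M.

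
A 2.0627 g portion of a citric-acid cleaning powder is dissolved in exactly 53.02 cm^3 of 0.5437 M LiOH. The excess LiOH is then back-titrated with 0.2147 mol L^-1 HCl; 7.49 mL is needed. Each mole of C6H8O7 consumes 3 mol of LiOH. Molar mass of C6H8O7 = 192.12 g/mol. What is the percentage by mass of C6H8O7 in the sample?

84.5%

Total n(LiOH) added = 0.5437 x 0.05302 = 0.02883 mol.
n(HCl) used = 0.2147 x 0.007490 = 0.001608 mol, which equals the excess n(LiOH).
So n(LiOH) consumed by the sample = 0.02883 - 0.001608 = 0.02722 mol.
n(C6H8O7) = 0.02722 / 3 = 0.009073 mol.
mass C6H8O7 = 0.009073 x 192.12 = 1.743 g, so %C6H8O7 = 1.743/2.0627 x 100 = 84.5%.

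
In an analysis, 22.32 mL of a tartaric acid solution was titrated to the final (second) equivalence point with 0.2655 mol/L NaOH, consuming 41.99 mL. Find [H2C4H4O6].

n(NaOH) = 0.2655 x 0.04199 = 0.01115 mol.
At the final (second) equivalence point, 2 mol OH^- react per mol H2C4H4O6, so n(H2C4H4O6) = 0.01115 / 2 = 0.005574 mol.
[H2C4H4O6] = 0.005574 / 0.02232 L = 0.250 M.

0.250 M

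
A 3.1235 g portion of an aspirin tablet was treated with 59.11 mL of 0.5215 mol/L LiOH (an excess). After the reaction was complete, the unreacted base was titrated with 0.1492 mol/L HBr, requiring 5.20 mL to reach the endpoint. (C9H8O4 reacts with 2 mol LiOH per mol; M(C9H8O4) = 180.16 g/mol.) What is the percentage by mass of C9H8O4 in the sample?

86.7%

Total n(LiOH) added = 0.5215 x 0.05911 = 0.03083 mol.
n(HBr) used = 0.1492 x 0.005200 = 0.0007758 mol, which equals the excess n(LiOH).
So n(LiOH) consumed by the sample = 0.03083 - 0.0007758 = 0.03005 mol.
n(C9H8O4) = 0.03005 / 2 = 0.01503 mol.
mass C9H8O4 = 0.01503 x 180.16 = 2.707 g, so %C9H8O4 = 2.707/3.1235 x 100 = 86.7%.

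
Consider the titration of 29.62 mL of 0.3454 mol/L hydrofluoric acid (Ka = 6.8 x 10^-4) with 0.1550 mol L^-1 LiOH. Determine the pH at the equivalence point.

n(HF) = 0.3454 x 0.02962 = 0.01023 mol; V(LiOH) at equivalence = 0.01023/0.1550 = 0.06600 L.
At equivalence all the acid is converted to F-; total volume = 0.02962 + 0.06600 = 0.09562 L, so [F-] = 0.01023/0.09562 = 0.1070 M.
Kb = Kw/Ka = 1.0e-14 / 6.8 x 10^-4 = 1.47e-11.
[OH^-] = sqrt(Kb x [F-]) = sqrt(1.47e-11 x 0.1070) = 1.25e-6 M.
pOH = 5.90, so pH = 14.00 - 5.90 = 8.10.

8.10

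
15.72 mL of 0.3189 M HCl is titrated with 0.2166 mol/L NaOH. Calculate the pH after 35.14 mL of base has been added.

12.71

n(acid) = 0.3189 x 0.01572 = 0.005013 mol; n(NaOH) added = 0.2166 x 0.03514 = 0.007611 mol.
Base is in excess by 0.007611 - 0.005013 = 0.002598 mol in a total volume of 0.05086 L.
[OH^-] = 0.002598/0.05086 = 0.05109 M, so pOH = 1.29 and pH = 14.00 - 1.29 = 12.71.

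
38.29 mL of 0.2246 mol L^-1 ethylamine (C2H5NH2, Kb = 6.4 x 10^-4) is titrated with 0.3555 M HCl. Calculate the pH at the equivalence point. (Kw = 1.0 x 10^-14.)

5.83

n(C2H5NH2) = 0.2246 x 0.03829 = 0.008600 mol; V(HCl) at equivalence = 0.008600/0.3555 = 0.02419 L.
At equivalence the base is fully converted to C2H5NH3+; total volume = 0.06248 L, so [C2H5NH3+] = 0.008600/0.06248 = 0.1376 M.
Ka(C2H5NH3+) = Kw/Kb = 1.0e-14 / 6.4 x 10^-4 = 1.56e-11.
[H^+] = sqrt(Ka x [C2H5NH3+]) = sqrt(1.56e-11 x 0.1376) = 1.47e-6 M.
pH = -log(1.47e-6) = 5.83.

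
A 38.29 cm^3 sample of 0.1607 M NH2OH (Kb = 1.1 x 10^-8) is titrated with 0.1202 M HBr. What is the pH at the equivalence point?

3.60

n(NH2OH) = 0.1607 x 0.03829 = 0.006153 mol; V(HBr) at equivalence = 0.006153/0.1202 = 0.05119 L.
At equivalence the base is fully converted to NH3OH+; total volume = 0.08948 L, so [NH3OH+] = 0.006153/0.08948 = 0.06877 M.
Ka(NH3OH+) = Kw/Kb = 1.0e-14 / 1.1 x 10^-8 = 9.09e-7.
[H^+] = sqrt(Ka x [NH3OH+]) = sqrt(9.09e-7 x 0.06877) = 0.000250 M.
pH = -log(0.000250) = 3.60.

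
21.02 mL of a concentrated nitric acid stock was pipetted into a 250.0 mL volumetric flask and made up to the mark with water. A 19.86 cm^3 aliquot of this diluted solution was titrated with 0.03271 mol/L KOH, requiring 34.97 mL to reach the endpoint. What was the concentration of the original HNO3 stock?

n(KOH) = 0.03271 x 0.03497 = 0.001144 mol.
n(HNO3) in the aliquot = 0.001144 mol.
[diluted HNO3] = 0.001144 / 0.01986 = 0.05760 M.
Dilution factor = 250.0/21.02 = 11.89, so [stock] = 0.05760 x 11.89 = 0.685 M.

0.685 M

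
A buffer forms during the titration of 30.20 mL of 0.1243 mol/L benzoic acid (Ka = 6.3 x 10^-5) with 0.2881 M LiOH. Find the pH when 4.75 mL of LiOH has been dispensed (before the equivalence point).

3.96

Initial n(C6H5COOH) = 0.1243 x 0.03020 = 0.003754 mol.
n(LiOH) added = 0.2881 x 0.004750 = 0.001368 mol, converting that many moles of C6H5COOH to C6H5COO-.
Remaining n(C6H5COOH) = 0.002385 mol; n(C6H5COO-) = 0.001368 mol.
By Henderson-Hasselbalch, pH = pKa + log([A^-]/[HA]) = 4.20 + log(0.001368/0.002385) = 4.20 + (-0.24) = 3.96.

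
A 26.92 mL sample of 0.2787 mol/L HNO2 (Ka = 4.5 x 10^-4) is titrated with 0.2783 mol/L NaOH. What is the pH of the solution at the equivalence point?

n(HNO2) = 0.2787 x 0.02692 = 0.007503 mol; V(NaOH) at equivalence = 0.007503/0.2783 = 0.02696 L.
At equivalence all the acid is converted to NO2-; total volume = 0.02692 + 0.02696 = 0.05388 L, so [NO2-] = 0.007503/0.05388 = 0.1392 M.
Kb = Kw/Ka = 1.0e-14 / 4.5 x 10^-4 = 2.22e-11.
[OH^-] = sqrt(Kb x [NO2-]) = sqrt(2.22e-11 x 0.1392) = 1.76e-6 M.
pOH = 5.75, so pH = 14.00 - 5.75 = 8.25.

8.25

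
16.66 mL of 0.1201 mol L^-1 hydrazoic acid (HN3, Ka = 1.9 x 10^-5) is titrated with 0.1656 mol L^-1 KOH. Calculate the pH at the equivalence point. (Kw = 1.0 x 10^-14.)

n(HN3) = 0.1201 x 0.01666 = 0.002001 mol; V(KOH) at equivalence = 0.002001/0.1656 = 0.01208 L.
At equivalence all the acid is converted to N3-; total volume = 0.01666 + 0.01208 = 0.02874 L, so [N3-] = 0.002001/0.02874 = 0.06961 M.
Kb = Kw/Ka = 1.0e-14 / 1.9 x 10^-5 = 5.26e-10.
[OH^-] = sqrt(Kb x [N3-]) = sqrt(5.26e-10 x 0.06961) = 6.05e-6 M.
pOH = 5.22, so pH = 14.00 - 5.22 = 8.78.

8.78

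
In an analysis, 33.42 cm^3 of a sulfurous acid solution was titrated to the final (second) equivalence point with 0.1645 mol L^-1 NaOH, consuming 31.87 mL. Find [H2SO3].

n(NaOH) = 0.1645 x 0.03187 = 0.005243 mol.
At the final (second) equivalence point, 2 mol OH^- react per mol H2SO3, so n(H2SO3) = 0.005243 / 2 = 0.002621 mol.
[H2SO3] = 0.002621 / 0.03342 L = 0.0784 M.

0.0784 M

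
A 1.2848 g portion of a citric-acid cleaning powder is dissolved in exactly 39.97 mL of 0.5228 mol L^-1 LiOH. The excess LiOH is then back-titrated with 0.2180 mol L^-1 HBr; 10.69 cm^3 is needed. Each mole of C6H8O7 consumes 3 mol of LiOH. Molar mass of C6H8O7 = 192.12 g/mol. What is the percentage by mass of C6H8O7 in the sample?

Total n(LiOH) added = 0.5228 x 0.03997 = 0.02090 mol.
n(HBr) used = 0.2180 x 0.01069 = 0.002330 mol, which equals the excess n(LiOH).
So n(LiOH) consumed by the sample = 0.02090 - 0.002330 = 0.01857 mol.
n(C6H8O7) = 0.01857 / 3 = 0.006189 mol.
mass C6H8O7 = 0.006189 x 192.12 = 1.189 g, so %C6H8O7 = 1.189/1.2848 x 100 = 92.5%.

92.5%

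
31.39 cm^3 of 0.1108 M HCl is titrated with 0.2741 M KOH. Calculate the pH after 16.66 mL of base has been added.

12.36

n(acid) = 0.1108 x 0.03139 = 0.003478 mol; n(KOH) added = 0.2741 x 0.01666 = 0.004567 mol.
Base is in excess by 0.004567 - 0.003478 = 0.001088 mol in a total volume of 0.04805 L.
[OH^-] = 0.001088/0.04805 = 0.02265 M, so pOH = 1.64 and pH = 14.00 - 1.64 = 12.36.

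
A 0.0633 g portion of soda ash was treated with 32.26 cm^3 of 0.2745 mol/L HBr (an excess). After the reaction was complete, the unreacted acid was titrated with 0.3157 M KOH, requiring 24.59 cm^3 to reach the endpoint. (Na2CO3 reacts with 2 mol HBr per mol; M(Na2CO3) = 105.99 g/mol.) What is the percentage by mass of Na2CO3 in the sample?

Total n(HBr) added = 0.2745 x 0.03226 = 0.008855 mol.
n(KOH) used = 0.3157 x 0.02459 = 0.007763 mol, which equals the excess n(HBr).
So n(HBr) consumed by the sample = 0.008855 - 0.007763 = 0.001092 mol.
n(Na2CO3) = 0.001092 / 2 = 0.0005462 mol.
mass Na2CO3 = 0.0005462 x 105.99 = 0.05789 g, so %Na2CO3 = 0.05789/0.0633 x 100 = 91.4%.

91.4%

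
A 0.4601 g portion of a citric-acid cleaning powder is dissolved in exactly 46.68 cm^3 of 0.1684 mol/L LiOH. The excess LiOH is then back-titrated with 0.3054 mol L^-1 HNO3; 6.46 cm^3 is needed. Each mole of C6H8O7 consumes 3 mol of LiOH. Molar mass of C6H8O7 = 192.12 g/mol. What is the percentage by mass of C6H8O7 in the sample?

Total n(LiOH) added = 0.1684 x 0.04668 = 0.007861 mol.
n(HNO3) used = 0.3054 x 0.006460 = 0.001973 mol, which equals the excess n(LiOH).
So n(LiOH) consumed by the sample = 0.007861 - 0.001973 = 0.005888 mol.
n(C6H8O7) = 0.005888 / 3 = 0.001963 mol.
mass C6H8O7 = 0.001963 x 192.12 = 0.3771 g, so %C6H8O7 = 0.3771/0.4601 x 100 = 82.0%.

82.0%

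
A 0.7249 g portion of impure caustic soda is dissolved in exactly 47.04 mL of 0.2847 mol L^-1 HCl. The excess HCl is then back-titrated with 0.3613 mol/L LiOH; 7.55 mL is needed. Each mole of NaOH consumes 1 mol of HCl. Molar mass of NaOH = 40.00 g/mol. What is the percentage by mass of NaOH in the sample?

58.8%

Total n(HCl) added = 0.2847 x 0.04704 = 0.01339 mol.
n(LiOH) used = 0.3613 x 0.007550 = 0.002728 mol, which equals the excess n(HCl).
So n(HCl) consumed by the sample = 0.01339 - 0.002728 = 0.01066 mol.
n(NaOH) = 0.01066 / 1 = 0.01066 mol.
mass NaOH = 0.01066 x 40.00 = 0.4266 g, so %NaOH = 0.4266/0.7249 x 100 = 58.8%.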